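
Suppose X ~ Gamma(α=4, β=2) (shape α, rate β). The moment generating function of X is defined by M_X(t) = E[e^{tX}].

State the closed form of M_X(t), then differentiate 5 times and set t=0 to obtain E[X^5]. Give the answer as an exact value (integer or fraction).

E[X^5] = d^5M/dt^5 |_{t=0} = 210

M_X(t) = 16/(2 - t)^4
dM/dt = -64/(t^5 - 10*t^4 + 40*t^3 - 80*t^2 + 80*t - 32)
d^2M/dt^2 = 320/(t^6 - 12*t^5 + 60*t^4 - 160*t^3 + 240*t^2 - 192*t + 64)
d^3M/dt^3 = -1920/(t^7 - 14*t^6 + 84*t^5 - 280*t^4 + 560*t^3 - 672*t^2 + 448*t - 128)
d^4M/dt^4 = 13440/(t^8 - 16*t^7 + 112*t^6 - 448*t^5 + 1120*t^4 - 1792*t^3 + 1792*t^2 - 1024*t + 256)
d^5M/dt^5 = -107520/(t^9 - 18*t^8 + 144*t^7 - 672*t^6 + 2016*t^5 - 4032*t^4 + 5376*t^3 - 4608*t^2 + 2304*t - 512)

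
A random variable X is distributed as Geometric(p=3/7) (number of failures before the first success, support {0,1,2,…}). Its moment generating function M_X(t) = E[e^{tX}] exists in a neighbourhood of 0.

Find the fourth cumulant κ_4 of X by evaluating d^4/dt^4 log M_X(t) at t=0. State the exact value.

κ_4 = K^(4)(0) = 1652/27

M_X(t) = 3/(7*(1 - 4*e^(t)/7))
K_X(t) = log M_X(t) = -log(1 - 4*e^(t)/7) - log(7) + log(3)
K^(4)(t) = (448*e^(3*t) + 3136*e^(2*t) + 1372*e^(t))/(256*e^(4*t) - 1792*e^(3*t) + 4704*e^(2*t) - 5488*e^(t) + 2401)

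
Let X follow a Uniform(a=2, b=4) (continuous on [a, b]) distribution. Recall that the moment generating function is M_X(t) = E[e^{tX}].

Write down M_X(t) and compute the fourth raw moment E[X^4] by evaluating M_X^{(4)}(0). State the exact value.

M_X(t) = (e^(4*t) - e^(2*t))/(2*t)
M′(t) = (4*t*e^(4*t) - 2*t*e^(2*t) - e^(4*t) + e^(2*t))/(2*t^2)
M′′(t) = (8*t^2*e^(4*t) - 2*t^2*e^(2*t) - 4*t*e^(4*t) + 2*t*e^(2*t) + e^(4*t) - e^(2*t))/t^3
M′′′(t) = (32*t^3*e^(4*t) - 4*t^3*e^(2*t) - 24*t^2*e^(4*t) + 6*t^2*e^(2*t) + 12*t*e^(4*t) - 6*t*e^(2*t) - 3*e^(4*t) + 3*e^(2*t))/t^4

E[X^4] = M′′′′(0) = 496/5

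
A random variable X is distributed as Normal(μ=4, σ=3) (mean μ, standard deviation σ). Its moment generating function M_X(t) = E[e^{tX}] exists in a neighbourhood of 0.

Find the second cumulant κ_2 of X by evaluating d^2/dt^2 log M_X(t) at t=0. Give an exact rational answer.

M_X(t) = e^(9*t^2/2 + 4*t)
K_X(t) = log M_X(t) = 9*t^2/2 + 4*t
K′(t) = 9*t + 4
K′′(t) = 9

κ_2 = K′′(0) = 9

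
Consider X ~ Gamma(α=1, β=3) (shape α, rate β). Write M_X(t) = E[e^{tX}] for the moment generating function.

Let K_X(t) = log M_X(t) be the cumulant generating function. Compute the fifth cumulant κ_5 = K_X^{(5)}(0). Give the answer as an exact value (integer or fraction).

M_X(t) = 3/(3 - t)
K_X(t) = log M_X(t) = -log(3 - t) + log(3)
dK/dt = -1/(t - 3)
d^2K/dt^2 = 1/(t^2 - 6*t + 9)
d^3K/dt^3 = -2/(t^3 - 9*t^2 + 27*t - 27)
d^4K/dt^4 = 6/(t^4 - 12*t^3 + 54*t^2 - 108*t + 81)
d^5K/dt^5 = -24/(t^5 - 15*t^4 + 90*t^3 - 270*t^2 + 405*t - 243)

κ_5 = d^5K/dt^5 |_{t=0} = 8/81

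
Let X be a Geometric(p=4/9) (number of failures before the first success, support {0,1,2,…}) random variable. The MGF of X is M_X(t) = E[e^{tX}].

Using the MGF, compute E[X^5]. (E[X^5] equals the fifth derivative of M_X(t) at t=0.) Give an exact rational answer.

M_X(t) = 4/(9*(1 - 5*e^(t)/9))

E[X^5] = D^5[M](0) = 165535/128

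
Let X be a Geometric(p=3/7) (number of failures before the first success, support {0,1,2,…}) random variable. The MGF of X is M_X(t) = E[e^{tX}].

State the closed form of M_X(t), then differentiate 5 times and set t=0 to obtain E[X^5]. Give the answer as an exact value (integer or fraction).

M_X(t) = 3/(7*(1 - 4*e^(t)/7))
dM/dt = 12*e^(t)/(16*e^(2*t) - 56*e^(t) + 49)
d^2M/dt^2 = (-48*e^(2*t) - 84*e^(t))/(64*e^(3*t) - 336*e^(2*t) + 588*e^(t) - 343)
d^3M/dt^3 = (192*e^(3*t) + 1344*e^(2*t) + 588*e^(t))/(256*e^(4*t) - 1792*e^(3*t) + 4704*e^(2*t) - 5488*e^(t) + 2401)
d^4M/dt^4 = (-768*e^(4*t) - 14784*e^(3*t) - 25872*e^(2*t) - 4116*e^(t))/(1024*e^(5*t) - 8960*e^(4*t) + 31360*e^(3*t) - 54880*e^(2*t) + 48020*e^(t) - 16807)

E[X^5] = d^5M/dt^5 |_{t=0} = 135628/81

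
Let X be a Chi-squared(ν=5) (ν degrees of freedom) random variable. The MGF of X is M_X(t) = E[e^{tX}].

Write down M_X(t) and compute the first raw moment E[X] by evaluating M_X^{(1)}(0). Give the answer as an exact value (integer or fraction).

E[X] = dM/dt |_{t=0} = 5

M_X(t) = (1 - 2*t)^(-5/2)
dM/dt = -5/(8*t^3*√(1 - 2*t) - 12*t^2*√(1 - 2*t) + 6*t*√(1 - 2*t) - √(1 - 2*t))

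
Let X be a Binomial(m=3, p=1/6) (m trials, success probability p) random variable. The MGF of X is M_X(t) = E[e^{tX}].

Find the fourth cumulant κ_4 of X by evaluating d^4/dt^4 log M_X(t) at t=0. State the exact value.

κ_4 = d^4K/dt^4 |_{t=0} = 5/72

M_X(t) = (e^(t)/6 + 5/6)^3
K_X(t) = log M_X(t) = 3*log(e^(t)/6 + 5/6)
dK/dt = 3*e^(t)/(e^(t) + 5)
d^2K/dt^2 = 15*e^(t)/(e^(2*t) + 10*e^(t) + 25)
d^3K/dt^3 = (-15*e^(2*t) + 75*e^(t))/(e^(3*t) + 15*e^(2*t) + 75*e^(t) + 125)
d^4K/dt^4 = (15*e^(3*t) - 300*e^(2*t) + 375*e^(t))/(e^(4*t) + 20*e^(3*t) + 150*e^(2*t) + 500*e^(t) + 625)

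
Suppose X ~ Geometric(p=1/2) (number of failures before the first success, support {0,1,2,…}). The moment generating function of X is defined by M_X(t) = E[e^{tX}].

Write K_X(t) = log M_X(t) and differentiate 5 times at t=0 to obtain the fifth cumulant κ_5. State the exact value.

M_X(t) = 1/(2*(1 - e^(t)/2))
K_X(t) = log M_X(t) = -log(1 - e^(t)/2) - log(2)
dK/dt = -e^(t)/(e^(t) - 2)
d^2K/dt^2 = 2*e^(t)/(e^(2*t) - 4*e^(t) + 4)
d^3K/dt^3 = (-2*e^(2*t) - 4*e^(t))/(e^(3*t) - 6*e^(2*t) + 12*e^(t) - 8)
d^4K/dt^4 = (2*e^(3*t) + 16*e^(2*t) + 8*e^(t))/(e^(4*t) - 8*e^(3*t) + 24*e^(2*t) - 32*e^(t) + 16)
d^5K/dt^5 = (-2*e^(4*t) - 44*e^(3*t) - 88*e^(2*t) - 16*e^(t))/(e^(5*t) - 10*e^(4*t) + 40*e^(3*t) - 80*e^(2*t) + 80*e^(t) - 32)

κ_5 = d^5K/dt^5 |_{t=0} = 150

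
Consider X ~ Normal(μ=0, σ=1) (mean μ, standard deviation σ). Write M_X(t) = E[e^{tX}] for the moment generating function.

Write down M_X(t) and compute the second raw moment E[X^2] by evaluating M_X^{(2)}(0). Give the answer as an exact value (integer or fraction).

E[X^2] = D^2[M](0) = 1

M_X(t) = e^(t^2/2)
D^2[M](t) = t^2*e^(t^2/2) + e^(t^2/2)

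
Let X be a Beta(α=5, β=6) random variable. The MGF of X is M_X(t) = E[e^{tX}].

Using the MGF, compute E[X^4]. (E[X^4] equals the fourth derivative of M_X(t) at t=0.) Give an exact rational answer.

M_X(t) = ₁F₁(5; 11; t)
D^4[M](t) = 10*₁F₁(9; 15; t)/143

E[X^4] = D^4[M](0) = 10/143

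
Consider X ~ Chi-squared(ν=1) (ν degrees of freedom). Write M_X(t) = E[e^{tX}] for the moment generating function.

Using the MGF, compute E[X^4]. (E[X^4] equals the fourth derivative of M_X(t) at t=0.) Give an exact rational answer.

M_X(t) = 1/√(1 - 2*t)
dM/dt = -1/(2*t*√(1 - 2*t) - √(1 - 2*t))
d^2M/dt^2 = 3/(4*t^2*√(1 - 2*t) - 4*t*√(1 - 2*t) + √(1 - 2*t))
d^3M/dt^3 = -15/(8*t^3*√(1 - 2*t) - 12*t^2*√(1 - 2*t) + 6*t*√(1 - 2*t) - √(1 - 2*t))
d^4M/dt^4 = 105/(16*t^4*√(1 - 2*t) - 32*t^3*√(1 - 2*t) + 24*t^2*√(1 - 2*t) - 8*t*√(1 - 2*t) + √(1 - 2*t))

E[X^4] = d^4M/dt^4 |_{t=0} = 105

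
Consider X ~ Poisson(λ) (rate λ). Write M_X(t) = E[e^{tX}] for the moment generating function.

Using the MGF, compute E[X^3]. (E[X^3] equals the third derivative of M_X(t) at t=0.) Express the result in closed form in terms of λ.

M_X(t) = e^(λ*(e^(t) - 1))
D^3[M](t) = (λ^3*e^(3*t)*e^(λ*e^(t)) + 3*λ^2*e^(2*t)*e^(λ*e^(t)) + λ*e^(t)*e^(λ*e^(t)))*e^(-λ)

E[X^3] = D^3[M](0) = λ*(λ^2 + 3*λ + 1)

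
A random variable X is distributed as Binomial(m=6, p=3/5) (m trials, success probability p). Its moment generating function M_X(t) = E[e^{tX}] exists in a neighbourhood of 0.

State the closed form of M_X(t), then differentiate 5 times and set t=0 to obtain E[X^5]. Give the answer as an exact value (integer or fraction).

M_X(t) = (3*e^(t)/5 + 2/5)^6
D^5[M](t) = 5668704*e^(6*t)/15625 + 2916*e^(5*t)/5 + 995328*e^(4*t)/3125 + 209952*e^(3*t)/3125 + 13824*e^(2*t)/3125 + 576*e^(t)/15625

E[X^5] = D^5[M](0) = 835092/625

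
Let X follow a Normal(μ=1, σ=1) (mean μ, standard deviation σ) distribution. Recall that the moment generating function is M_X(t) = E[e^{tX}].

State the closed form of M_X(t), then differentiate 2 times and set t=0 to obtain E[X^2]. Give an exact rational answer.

M_X(t) = e^(t^2/2 + t)
M^(2)(t) = t^2*e^(t)*e^(t^2/2) + 2*t*e^(t)*e^(t^2/2) + 2*e^(t)*e^(t^2/2)

E[X^2] = M^(2)(0) = 2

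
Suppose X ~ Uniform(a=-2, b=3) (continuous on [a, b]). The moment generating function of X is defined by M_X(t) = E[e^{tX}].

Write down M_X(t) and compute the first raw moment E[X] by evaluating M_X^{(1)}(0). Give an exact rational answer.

E[X] = M′(0) = 1/2

M_X(t) = (e^(3*t) - e^(-2*t))/(5*t)
M′(t) = (3*t*e^(5*t) + 2*t - e^(5*t) + 1)*e^(-2*t)/(5*t^2)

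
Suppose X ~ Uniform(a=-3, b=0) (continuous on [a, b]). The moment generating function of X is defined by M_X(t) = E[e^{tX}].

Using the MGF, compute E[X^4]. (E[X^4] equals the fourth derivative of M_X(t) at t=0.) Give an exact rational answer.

M_X(t) = (1 - e^(-3*t))/(3*t)
M′(t) = (3*t - e^(3*t) + 1)*e^(-3*t)/(3*t^2)
M′′(t) = (-9*t^2 - 6*t + 2*e^(3*t) - 2)*e^(-3*t)/(3*t^3)
M′′′(t) = (9*t^3 + 9*t^2 + 6*t - 2*e^(3*t) + 2)*e^(-3*t)/t^4
M′′′′(t) = (-27*t^4 - 36*t^3 - 36*t^2 - 24*t + 8*e^(3*t) - 8)*e^(-3*t)/t^5

E[X^4] = M′′′′(0) = 81/5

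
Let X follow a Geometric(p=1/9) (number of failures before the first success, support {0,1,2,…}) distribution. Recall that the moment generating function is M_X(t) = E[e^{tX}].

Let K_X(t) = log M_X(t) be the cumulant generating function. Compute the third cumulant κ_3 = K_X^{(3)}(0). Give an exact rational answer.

M_X(t) = 1/(9*(1 - 8*e^(t)/9))
K_X(t) = log M_X(t) = -log(1 - 8*e^(t)/9) - 2*log(3)
D^3[K](t) = (-576*e^(2*t) - 648*e^(t))/(512*e^(3*t) - 1728*e^(2*t) + 1944*e^(t) - 729)

κ_3 = D^3[K](0) = 1224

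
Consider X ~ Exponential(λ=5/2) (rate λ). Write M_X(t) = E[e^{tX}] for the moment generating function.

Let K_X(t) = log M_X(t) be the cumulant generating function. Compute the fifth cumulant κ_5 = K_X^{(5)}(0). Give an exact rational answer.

M_X(t) = 5/(2*(5/2 - t))
K_X(t) = log M_X(t) = -log(5/2 - t) - log(2) + log(5)
D^5[K](t) = -768/(32*t^5 - 400*t^4 + 2000*t^3 - 5000*t^2 + 6250*t - 3125)

κ_5 = D^5[K](0) = 768/3125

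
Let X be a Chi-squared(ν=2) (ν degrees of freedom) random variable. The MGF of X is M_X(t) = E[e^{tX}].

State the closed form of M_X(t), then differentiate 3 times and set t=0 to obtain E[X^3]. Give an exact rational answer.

E[X^3] = D^3[M](0) = 48

M_X(t) = 1/(1 - 2*t)
D^3[M](t) = 48/(16*t^4 - 32*t^3 + 24*t^2 - 8*t + 1)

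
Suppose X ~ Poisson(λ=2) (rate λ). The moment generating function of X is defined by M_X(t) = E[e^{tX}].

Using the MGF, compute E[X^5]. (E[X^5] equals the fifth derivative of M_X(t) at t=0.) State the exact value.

M_X(t) = e^(2*e^(t) - 2)
M^(5)(t) = (32*e^(5*t)*e^(2*e^(t)) + 160*e^(4*t)*e^(2*e^(t)) + 200*e^(3*t)*e^(2*e^(t)) + 60*e^(2*t)*e^(2*e^(t)) + 2*e^(t)*e^(2*e^(t)))*e^(-2)

E[X^5] = M^(5)(0) = 454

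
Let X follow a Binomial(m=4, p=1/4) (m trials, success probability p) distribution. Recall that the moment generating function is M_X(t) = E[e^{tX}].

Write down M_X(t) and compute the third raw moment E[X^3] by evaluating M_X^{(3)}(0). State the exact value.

E[X^3] = D^3[M](0) = 29/8

M_X(t) = (e^(t)/4 + 3/4)^4
D^3[M](t) = e^(4*t)/4 + 81*e^(3*t)/64 + 27*e^(2*t)/16 + 27*e^(t)/64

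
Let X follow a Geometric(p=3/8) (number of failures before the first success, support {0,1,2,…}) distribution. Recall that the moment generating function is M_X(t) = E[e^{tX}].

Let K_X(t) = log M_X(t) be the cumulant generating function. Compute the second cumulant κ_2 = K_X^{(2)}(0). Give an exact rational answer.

κ_2 = K^(2)(0) = 40/9

M_X(t) = 3/(8*(1 - 5*e^(t)/8))
K_X(t) = log M_X(t) = -log(1 - 5*e^(t)/8) - 3*log(2) + log(3)
K^(2)(t) = 40*e^(t)/(25*e^(2*t) - 80*e^(t) + 64)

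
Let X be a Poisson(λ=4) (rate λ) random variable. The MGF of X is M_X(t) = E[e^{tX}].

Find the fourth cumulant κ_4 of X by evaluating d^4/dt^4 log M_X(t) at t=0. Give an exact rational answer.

M_X(t) = e^(4*e^(t) - 4)
K_X(t) = log M_X(t) = 4*e^(t) - 4
K′(t) = 4*e^(t)
K′′(t) = 4*e^(t)
K′′′(t) = 4*e^(t)
K′′′′(t) = 4*e^(t)

κ_4 = K′′′′(0) = 4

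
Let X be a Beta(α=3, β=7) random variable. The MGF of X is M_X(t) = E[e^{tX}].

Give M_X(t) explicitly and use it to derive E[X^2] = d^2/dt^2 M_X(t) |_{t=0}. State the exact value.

E[X^2] = M^(2)(0) = 6/55

M_X(t) = ₁F₁(3; 10; t)
M^(2)(t) = 6*₁F₁(5; 12; t)/55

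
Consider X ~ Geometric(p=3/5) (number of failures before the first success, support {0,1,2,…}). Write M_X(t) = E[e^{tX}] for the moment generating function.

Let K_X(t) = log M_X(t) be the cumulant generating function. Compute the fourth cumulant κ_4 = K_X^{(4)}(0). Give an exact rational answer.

M_X(t) = 3/(5*(1 - 2*e^(t)/5))
K_X(t) = log M_X(t) = -log(1 - 2*e^(t)/5) - log(5) + log(3)
dK/dt = -2*e^(t)/(2*e^(t) - 5)
d^2K/dt^2 = 10*e^(t)/(4*e^(2*t) - 20*e^(t) + 25)
d^3K/dt^3 = (-20*e^(2*t) - 50*e^(t))/(8*e^(3*t) - 60*e^(2*t) + 150*e^(t) - 125)
d^4K/dt^4 = (40*e^(3*t) + 400*e^(2*t) + 250*e^(t))/(16*e^(4*t) - 160*e^(3*t) + 600*e^(2*t) - 1000*e^(t) + 625)

κ_4 = d^4K/dt^4 |_{t=0} = 230/27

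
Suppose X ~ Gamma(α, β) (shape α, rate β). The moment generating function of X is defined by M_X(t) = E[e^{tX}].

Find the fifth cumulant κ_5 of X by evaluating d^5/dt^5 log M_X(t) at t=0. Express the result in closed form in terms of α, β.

κ_5 = K^(5)(0) = 24*α/β^5

M_X(t) = (β/(β - t))^α
K_X(t) = log M_X(t) = α*(log(β) - log(β - t))
K^(5)(t) = -24*α/(-β^5 + 5*β^4*t - 10*β^3*t^2 + 10*β^2*t^3 - 5*β*t^4 + t^5)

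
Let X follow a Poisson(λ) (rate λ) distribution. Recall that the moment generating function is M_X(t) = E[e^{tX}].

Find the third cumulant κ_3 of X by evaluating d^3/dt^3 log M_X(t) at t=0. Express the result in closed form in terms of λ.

M_X(t) = e^(λ*(e^(t) - 1))
K_X(t) = log M_X(t) = λ*(e^(t) - 1)
dK/dt = λ*e^(t)
d^2K/dt^2 = λ*e^(t)
d^3K/dt^3 = λ*e^(t)

κ_3 = d^3K/dt^3 |_{t=0} = λ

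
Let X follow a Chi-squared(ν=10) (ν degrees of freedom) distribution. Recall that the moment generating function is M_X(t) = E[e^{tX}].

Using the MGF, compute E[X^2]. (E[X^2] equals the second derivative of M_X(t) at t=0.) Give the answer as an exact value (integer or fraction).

E[X^2] = D^2[M](0) = 120

M_X(t) = (1 - 2*t)^(-5)
D^2[M](t) = -120/(128*t^7 - 448*t^6 + 672*t^5 - 560*t^4 + 280*t^3 - 84*t^2 + 14*t - 1)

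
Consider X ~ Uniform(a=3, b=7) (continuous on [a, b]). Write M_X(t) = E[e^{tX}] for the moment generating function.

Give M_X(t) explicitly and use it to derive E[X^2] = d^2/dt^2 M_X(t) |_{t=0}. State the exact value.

E[X^2] = d^2M/dt^2 |_{t=0} = 79/3

M_X(t) = (e^(7*t) - e^(3*t))/(4*t)
dM/dt = (7*t*e^(7*t) - 3*t*e^(3*t) - e^(7*t) + e^(3*t))/(4*t^2)
d^2M/dt^2 = (49*t^2*e^(7*t) - 9*t^2*e^(3*t) - 14*t*e^(7*t) + 6*t*e^(3*t) + 2*e^(7*t) - 2*e^(3*t))/(4*t^3)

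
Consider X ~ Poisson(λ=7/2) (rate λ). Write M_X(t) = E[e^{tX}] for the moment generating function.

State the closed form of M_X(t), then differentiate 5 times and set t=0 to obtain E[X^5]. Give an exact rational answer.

M_X(t) = e^(7*e^(t)/2 - 7/2)
M^(5)(t) = (16807*e^(5*t)*e^(7*e^(t)/2) + 48020*e^(4*t)*e^(7*e^(t)/2) + 34300*e^(3*t)*e^(7*e^(t)/2) + 5880*e^(2*t)*e^(7*e^(t)/2) + 112*e^(t)*e^(7*e^(t)/2))*e^(-7/2)/32

E[X^5] = M^(5)(0) = 105119/32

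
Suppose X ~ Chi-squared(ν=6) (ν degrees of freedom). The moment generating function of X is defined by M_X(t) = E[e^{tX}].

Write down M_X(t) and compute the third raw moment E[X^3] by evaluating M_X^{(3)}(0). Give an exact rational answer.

E[X^3] = d^3M/dt^3 |_{t=0} = 480

M_X(t) = (1 - 2*t)^(-3)
dM/dt = 6/(16*t^4 - 32*t^3 + 24*t^2 - 8*t + 1)
d^2M/dt^2 = -48/(32*t^5 - 80*t^4 + 80*t^3 - 40*t^2 + 10*t - 1)
d^3M/dt^3 = 480/(64*t^6 - 192*t^5 + 240*t^4 - 160*t^3 + 60*t^2 - 12*t + 1)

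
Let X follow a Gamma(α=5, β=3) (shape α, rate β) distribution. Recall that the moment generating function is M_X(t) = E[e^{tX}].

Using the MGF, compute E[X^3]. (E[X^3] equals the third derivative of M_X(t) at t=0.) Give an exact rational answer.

E[X^3] = M′′′(0) = 70/9

M_X(t) = 243/(3 - t)^5
M′(t) = 1215/(t^6 - 18*t^5 + 135*t^4 - 540*t^3 + 1215*t^2 - 1458*t + 729)
M′′(t) = -7290/(t^7 - 21*t^6 + 189*t^5 - 945*t^4 + 2835*t^3 - 5103*t^2 + 5103*t - 2187)
M′′′(t) = 51030/(t^8 - 24*t^7 + 252*t^6 - 1512*t^5 + 5670*t^4 - 13608*t^3 + 20412*t^2 - 17496*t + 6561)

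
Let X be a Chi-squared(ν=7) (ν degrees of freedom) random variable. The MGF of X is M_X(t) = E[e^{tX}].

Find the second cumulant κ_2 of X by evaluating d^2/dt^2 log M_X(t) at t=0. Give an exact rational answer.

κ_2 = D^2[K](0) = 14

M_X(t) = (1 - 2*t)^(-7/2)
K_X(t) = log M_X(t) = -7*log(1 - 2*t)/2
D^2[K](t) = 14/(4*t^2 - 4*t + 1)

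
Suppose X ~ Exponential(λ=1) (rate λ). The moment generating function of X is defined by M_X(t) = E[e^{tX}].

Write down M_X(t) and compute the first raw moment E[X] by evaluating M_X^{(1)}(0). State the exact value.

M_X(t) = 1/(1 - t)
D[M](t) = 1/(t^2 - 2*t + 1)

E[X] = D[M](0) = 1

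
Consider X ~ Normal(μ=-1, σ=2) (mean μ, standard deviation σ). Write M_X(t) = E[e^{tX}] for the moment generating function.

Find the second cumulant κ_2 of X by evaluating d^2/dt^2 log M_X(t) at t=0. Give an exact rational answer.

M_X(t) = e^(2*t^2 - t)
K_X(t) = log M_X(t) = 2*t^2 - t
K^(2)(t) = 4

κ_2 = K^(2)(0) = 4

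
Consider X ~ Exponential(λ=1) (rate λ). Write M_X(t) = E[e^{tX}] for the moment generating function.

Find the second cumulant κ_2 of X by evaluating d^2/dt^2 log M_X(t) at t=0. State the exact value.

κ_2 = d^2K/dt^2 |_{t=0} = 1

M_X(t) = 1/(1 - t)
K_X(t) = log M_X(t) = -log(1 - t)
dK/dt = -1/(t - 1)
d^2K/dt^2 = 1/(t^2 - 2*t + 1)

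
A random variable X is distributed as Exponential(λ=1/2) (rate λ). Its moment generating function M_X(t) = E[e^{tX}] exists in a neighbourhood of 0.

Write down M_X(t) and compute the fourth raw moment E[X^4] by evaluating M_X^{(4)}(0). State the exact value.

E[X^4] = D^4[M](0) = 384

M_X(t) = 1/(2*(1/2 - t))
D^4[M](t) = -384/(32*t^5 - 80*t^4 + 80*t^3 - 40*t^2 + 10*t - 1)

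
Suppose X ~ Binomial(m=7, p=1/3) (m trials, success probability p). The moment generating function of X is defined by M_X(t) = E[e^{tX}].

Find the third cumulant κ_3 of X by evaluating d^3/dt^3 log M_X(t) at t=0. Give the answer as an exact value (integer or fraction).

M_X(t) = (e^(t)/3 + 2/3)^7
K_X(t) = log M_X(t) = 7*log(e^(t)/3 + 2/3)
K^(3)(t) = (-14*e^(2*t) + 28*e^(t))/(e^(3*t) + 6*e^(2*t) + 12*e^(t) + 8)

κ_3 = K^(3)(0) = 14/27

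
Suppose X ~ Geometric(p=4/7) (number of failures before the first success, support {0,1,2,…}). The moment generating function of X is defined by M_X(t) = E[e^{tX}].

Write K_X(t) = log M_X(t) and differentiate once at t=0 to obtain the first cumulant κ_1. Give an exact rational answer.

M_X(t) = 4/(7*(1 - 3*e^(t)/7))
K_X(t) = log M_X(t) = -log(1 - 3*e^(t)/7) - log(7) + 2*log(2)
K′(t) = -3*e^(t)/(3*e^(t) - 7)

κ_1 = K′(0) = 3/4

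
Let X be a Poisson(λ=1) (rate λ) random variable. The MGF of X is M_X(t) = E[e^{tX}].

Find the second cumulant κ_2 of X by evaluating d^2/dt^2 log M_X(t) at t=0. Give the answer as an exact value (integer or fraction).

M_X(t) = e^(e^(t) - 1)
K_X(t) = log M_X(t) = e^(t) - 1
K′(t) = e^(t)
K′′(t) = e^(t)

κ_2 = K′′(0) = 1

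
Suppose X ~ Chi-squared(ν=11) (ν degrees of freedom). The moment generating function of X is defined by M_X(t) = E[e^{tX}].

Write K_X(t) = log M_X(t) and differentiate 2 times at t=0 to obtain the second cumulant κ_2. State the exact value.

κ_2 = D^2[K](0) = 22

M_X(t) = (1 - 2*t)^(-11/2)
K_X(t) = log M_X(t) = -11*log(1 - 2*t)/2
D^2[K](t) = 22/(4*t^2 - 4*t + 1)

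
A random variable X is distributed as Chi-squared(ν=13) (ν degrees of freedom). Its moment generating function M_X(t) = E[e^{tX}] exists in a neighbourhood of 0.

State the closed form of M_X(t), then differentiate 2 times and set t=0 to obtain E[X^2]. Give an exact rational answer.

M_X(t) = (1 - 2*t)^(-13/2)

E[X^2] = D^2[M](0) = 195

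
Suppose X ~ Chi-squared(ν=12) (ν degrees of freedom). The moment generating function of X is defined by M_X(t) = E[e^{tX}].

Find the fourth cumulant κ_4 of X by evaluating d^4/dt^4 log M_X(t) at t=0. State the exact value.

M_X(t) = (1 - 2*t)^(-6)
K_X(t) = log M_X(t) = -6*log(1 - 2*t)
dK/dt = -12/(2*t - 1)
d^2K/dt^2 = 24/(4*t^2 - 4*t + 1)
d^3K/dt^3 = -96/(8*t^3 - 12*t^2 + 6*t - 1)
d^4K/dt^4 = 576/(16*t^4 - 32*t^3 + 24*t^2 - 8*t + 1)

κ_4 = d^4K/dt^4 |_{t=0} = 576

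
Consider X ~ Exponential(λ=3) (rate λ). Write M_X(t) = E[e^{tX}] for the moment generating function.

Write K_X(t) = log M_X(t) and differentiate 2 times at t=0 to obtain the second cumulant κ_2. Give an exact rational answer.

M_X(t) = 3/(3 - t)
K_X(t) = log M_X(t) = -log(3 - t) + log(3)
K^(2)(t) = 1/(t^2 - 6*t + 9)

κ_2 = K^(2)(0) = 1/9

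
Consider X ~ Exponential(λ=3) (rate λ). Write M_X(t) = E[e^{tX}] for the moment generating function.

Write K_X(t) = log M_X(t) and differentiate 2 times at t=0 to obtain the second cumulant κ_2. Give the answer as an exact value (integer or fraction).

M_X(t) = 3/(3 - t)
K_X(t) = log M_X(t) = -log(3 - t) + log(3)
dK/dt = -1/(t - 3)
d^2K/dt^2 = 1/(t^2 - 6*t + 9)

κ_2 = d^2K/dt^2 |_{t=0} = 1/9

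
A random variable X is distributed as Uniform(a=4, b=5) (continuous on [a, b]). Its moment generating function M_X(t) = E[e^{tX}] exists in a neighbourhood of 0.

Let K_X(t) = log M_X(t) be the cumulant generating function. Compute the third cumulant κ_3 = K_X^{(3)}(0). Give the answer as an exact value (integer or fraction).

M_X(t) = (e^(5*t) - e^(4*t))/t
K_X(t) = log M_X(t) = -log(t) + log(e^(5*t) - e^(4*t))
dK/dt = (5*t*e^(t) - 4*t - e^(t) + 1)/(t*e^(t) - t)
d^2K/dt^2 = (-t^2*e^(t) + e^(2*t) - 2*e^(t) + 1)/(t^2*e^(2*t) - 2*t^2*e^(t) + t^2)
d^3K/dt^3 = (t^3*e^(2*t) + t^3*e^(t) - 2*e^(3*t) + 6*e^(2*t) - 6*e^(t) + 2)/(t^3*e^(3*t) - 3*t^3*e^(2*t) + 3*t^3*e^(t) - t^3)

κ_3 = d^3K/dt^3 |_{t=0} = 0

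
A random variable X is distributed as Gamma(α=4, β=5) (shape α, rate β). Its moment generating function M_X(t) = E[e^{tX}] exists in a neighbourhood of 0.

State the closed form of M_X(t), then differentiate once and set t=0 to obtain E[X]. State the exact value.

E[X] = dM/dt |_{t=0} = 4/5

M_X(t) = 625/(5 - t)^4
dM/dt = -2500/(t^5 - 25*t^4 + 250*t^3 - 1250*t^2 + 3125*t - 3125)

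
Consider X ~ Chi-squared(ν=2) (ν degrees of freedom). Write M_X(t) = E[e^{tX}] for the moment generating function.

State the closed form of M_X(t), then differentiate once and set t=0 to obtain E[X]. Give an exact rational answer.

M_X(t) = 1/(1 - 2*t)
M′(t) = 2/(4*t^2 - 4*t + 1)

E[X] = M′(0) = 2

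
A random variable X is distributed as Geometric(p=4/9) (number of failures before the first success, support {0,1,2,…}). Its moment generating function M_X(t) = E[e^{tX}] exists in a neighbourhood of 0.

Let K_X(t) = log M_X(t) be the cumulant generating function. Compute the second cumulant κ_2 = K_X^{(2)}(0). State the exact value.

κ_2 = K^(2)(0) = 45/16

M_X(t) = 4/(9*(1 - 5*e^(t)/9))
K_X(t) = log M_X(t) = -log(1 - 5*e^(t)/9) - 2*log(3) + 2*log(2)
K^(2)(t) = 45*e^(t)/(25*e^(2*t) - 90*e^(t) + 81)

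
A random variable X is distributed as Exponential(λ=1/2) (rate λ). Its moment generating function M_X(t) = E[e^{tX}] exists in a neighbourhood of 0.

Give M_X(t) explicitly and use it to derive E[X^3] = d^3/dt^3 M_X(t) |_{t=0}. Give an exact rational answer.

M_X(t) = 1/(2*(1/2 - t))
dM/dt = 2/(4*t^2 - 4*t + 1)
d^2M/dt^2 = -8/(8*t^3 - 12*t^2 + 6*t - 1)
d^3M/dt^3 = 48/(16*t^4 - 32*t^3 + 24*t^2 - 8*t + 1)

E[X^3] = d^3M/dt^3 |_{t=0} = 48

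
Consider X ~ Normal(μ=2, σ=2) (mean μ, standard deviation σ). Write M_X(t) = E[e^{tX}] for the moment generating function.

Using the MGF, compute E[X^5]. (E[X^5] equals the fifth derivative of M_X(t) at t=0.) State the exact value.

E[X^5] = M^(5)(0) = 832

M_X(t) = e^(2*t^2 + 2*t)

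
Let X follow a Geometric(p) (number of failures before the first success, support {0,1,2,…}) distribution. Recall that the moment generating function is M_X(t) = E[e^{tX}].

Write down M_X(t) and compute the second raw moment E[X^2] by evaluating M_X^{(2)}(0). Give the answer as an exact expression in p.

M_X(t) = p/(-(1 - p)*e^(t) + 1)
M′(t) = (-p^2*e^(t) + p*e^(t))/(p^2*e^(2*t) - 2*p*e^(2*t) + 2*p*e^(t) + e^(2*t) - 2*e^(t) + 1)

E[X^2] = M′′(0) = 1 - 3/p + 2/p^2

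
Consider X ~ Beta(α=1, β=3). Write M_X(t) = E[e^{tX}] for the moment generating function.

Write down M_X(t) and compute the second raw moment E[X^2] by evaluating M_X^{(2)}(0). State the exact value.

M_X(t) = ₁F₁(1; 4; t)
D^2[M](t) = ₁F₁(3; 6; t)/10

E[X^2] = D^2[M](0) = 1/10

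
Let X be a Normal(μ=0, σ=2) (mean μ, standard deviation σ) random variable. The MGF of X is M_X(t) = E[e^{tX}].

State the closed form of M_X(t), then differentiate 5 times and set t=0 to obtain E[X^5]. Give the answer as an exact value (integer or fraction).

M_X(t) = e^(2*t^2)
M′(t) = 4*t*e^(2*t^2)
M′′(t) = 16*t^2*e^(2*t^2) + 4*e^(2*t^2)
M′′′(t) = 64*t^3*e^(2*t^2) + 48*t*e^(2*t^2)
M′′′′(t) = 256*t^4*e^(2*t^2) + 384*t^2*e^(2*t^2) + 48*e^(2*t^2)
M′′′′′(t) = 1024*t^5*e^(2*t^2) + 2560*t^3*e^(2*t^2) + 960*t*e^(2*t^2)

E[X^5] = M′′′′′(0) = 0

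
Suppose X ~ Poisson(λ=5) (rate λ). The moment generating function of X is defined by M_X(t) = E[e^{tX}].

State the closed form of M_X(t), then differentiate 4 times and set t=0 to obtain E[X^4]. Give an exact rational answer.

E[X^4] = M^(4)(0) = 1555

M_X(t) = e^(5*e^(t) - 5)
M^(4)(t) = (625*e^(4*t)*e^(5*e^(t)) + 750*e^(3*t)*e^(5*e^(t)) + 175*e^(2*t)*e^(5*e^(t)) + 5*e^(t)*e^(5*e^(t)))*e^(-5)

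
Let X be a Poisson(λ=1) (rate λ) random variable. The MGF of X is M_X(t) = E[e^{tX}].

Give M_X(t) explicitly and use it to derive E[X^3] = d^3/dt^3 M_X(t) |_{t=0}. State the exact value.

E[X^3] = D^3[M](0) = 5

M_X(t) = e^(e^(t) - 1)
D^3[M](t) = (e^(3*t)*e^(e^(t)) + 3*e^(2*t)*e^(e^(t)) + e^(t)*e^(e^(t)))*e^(-1)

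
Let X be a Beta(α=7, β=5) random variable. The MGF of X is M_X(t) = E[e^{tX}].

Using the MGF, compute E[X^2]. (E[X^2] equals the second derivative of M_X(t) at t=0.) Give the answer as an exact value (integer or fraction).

E[X^2] = M′′(0) = 14/39

M_X(t) = ₁F₁(7; 12; t)
M′(t) = 7*₁F₁(8; 13; t)/12
M′′(t) = 14*₁F₁(9; 14; t)/39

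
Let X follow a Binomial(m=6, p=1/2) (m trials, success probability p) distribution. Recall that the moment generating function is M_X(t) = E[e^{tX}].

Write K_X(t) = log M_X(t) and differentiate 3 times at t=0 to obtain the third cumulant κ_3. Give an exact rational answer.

κ_3 = K′′′(0) = 0

M_X(t) = (e^(t)/2 + 1/2)^6
K_X(t) = log M_X(t) = 6*log(e^(t)/2 + 1/2)
K′(t) = 6*e^(t)/(e^(t) + 1)
K′′(t) = 6*e^(t)/(e^(2*t) + 2*e^(t) + 1)
K′′′(t) = (-6*e^(2*t) + 6*e^(t))/(e^(3*t) + 3*e^(2*t) + 3*e^(t) + 1)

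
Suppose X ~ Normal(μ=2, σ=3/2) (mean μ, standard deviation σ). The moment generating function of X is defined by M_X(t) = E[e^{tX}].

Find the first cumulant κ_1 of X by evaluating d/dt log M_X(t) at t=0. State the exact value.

κ_1 = K^(1)(0) = 2

M_X(t) = e^(9*t^2/8 + 2*t)
K_X(t) = log M_X(t) = 9*t^2/8 + 2*t
K^(1)(t) = 9*t/4 + 2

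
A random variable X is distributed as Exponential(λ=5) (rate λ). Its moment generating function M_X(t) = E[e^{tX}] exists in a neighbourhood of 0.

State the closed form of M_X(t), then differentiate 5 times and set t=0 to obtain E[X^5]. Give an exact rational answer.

M_X(t) = 5/(5 - t)
M^(5)(t) = 600/(t^6 - 30*t^5 + 375*t^4 - 2500*t^3 + 9375*t^2 - 18750*t + 15625)

E[X^5] = M^(5)(0) = 24/625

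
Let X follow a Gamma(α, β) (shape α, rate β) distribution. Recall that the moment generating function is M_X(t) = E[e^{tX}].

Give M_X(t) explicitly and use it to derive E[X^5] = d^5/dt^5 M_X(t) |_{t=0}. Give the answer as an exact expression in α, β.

E[X^5] = M′′′′′(0) = α*(α^4 + 10*α^3 + 35*α^2 + 50*α + 24)/β^5

M_X(t) = (β/(β - t))^α
M′(t) = -α*β^α*(1/(β - t))^α/(-β + t)
M′′(t) = (α^2*β^α*(1/(β - t))^α + α*β^α*(1/(β - t))^α)/(β^2 - 2*β*t + t^2)
M′′′(t) = (-α^3*β^α*(1/(β - t))^α - 3*α^2*β^α*(1/(β - t))^α - 2*α*β^α*(1/(β - t))^α)/(-β^3 + 3*β^2*t - 3*β*t^2 + t^3)
M′′′′(t) = (α^4*β^α*(1/(β - t))^α + 6*α^3*β^α*(1/(β - t))^α + 11*α^2*β^α*(1/(β - t))^α + 6*α*β^α*(1/(β - t))^α)/(β^4 - 4*β^3*t + 6*β^2*t^2 - 4*β*t^3 + t^4)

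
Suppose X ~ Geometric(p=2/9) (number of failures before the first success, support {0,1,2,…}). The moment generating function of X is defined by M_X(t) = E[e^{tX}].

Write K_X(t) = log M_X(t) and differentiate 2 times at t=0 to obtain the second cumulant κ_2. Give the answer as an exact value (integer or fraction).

κ_2 = K′′(0) = 63/4

M_X(t) = 2/(9*(1 - 7*e^(t)/9))
K_X(t) = log M_X(t) = -log(1 - 7*e^(t)/9) - 2*log(3) + log(2)
K′(t) = -7*e^(t)/(7*e^(t) - 9)
K′′(t) = 63*e^(t)/(49*e^(2*t) - 126*e^(t) + 81)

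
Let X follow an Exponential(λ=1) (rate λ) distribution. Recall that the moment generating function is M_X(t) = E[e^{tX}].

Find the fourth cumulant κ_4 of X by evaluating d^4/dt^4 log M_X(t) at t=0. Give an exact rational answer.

κ_4 = d^4K/dt^4 |_{t=0} = 6

M_X(t) = 1/(1 - t)
K_X(t) = log M_X(t) = -log(1 - t)
dK/dt = -1/(t - 1)
d^2K/dt^2 = 1/(t^2 - 2*t + 1)
d^3K/dt^3 = -2/(t^3 - 3*t^2 + 3*t - 1)
d^4K/dt^4 = 6/(t^4 - 4*t^3 + 6*t^2 - 4*t + 1)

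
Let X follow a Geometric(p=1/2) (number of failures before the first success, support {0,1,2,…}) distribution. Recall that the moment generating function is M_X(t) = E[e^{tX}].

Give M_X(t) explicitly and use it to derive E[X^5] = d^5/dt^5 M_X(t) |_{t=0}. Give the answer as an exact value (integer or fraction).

M_X(t) = 1/(2*(1 - e^(t)/2))
M′(t) = e^(t)/(e^(2*t) - 4*e^(t) + 4)
M′′(t) = (-e^(2*t) - 2*e^(t))/(e^(3*t) - 6*e^(2*t) + 12*e^(t) - 8)
M′′′(t) = (e^(3*t) + 8*e^(2*t) + 4*e^(t))/(e^(4*t) - 8*e^(3*t) + 24*e^(2*t) - 32*e^(t) + 16)
M′′′′(t) = (-e^(4*t) - 22*e^(3*t) - 44*e^(2*t) - 8*e^(t))/(e^(5*t) - 10*e^(4*t) + 40*e^(3*t) - 80*e^(2*t) + 80*e^(t) - 32)
M′′′′′(t) = (e^(5*t) + 52*e^(4*t) + 264*e^(3*t) + 208*e^(2*t) + 16*e^(t))/(e^(6*t) - 12*e^(5*t) + 60*e^(4*t) - 160*e^(3*t) + 240*e^(2*t) - 192*e^(t) + 64)

E[X^5] = M′′′′′(0) = 541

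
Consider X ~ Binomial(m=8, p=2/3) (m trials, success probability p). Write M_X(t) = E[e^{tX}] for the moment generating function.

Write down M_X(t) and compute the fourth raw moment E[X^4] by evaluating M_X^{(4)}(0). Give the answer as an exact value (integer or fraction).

E[X^4] = D^4[M](0) = 29936/27

M_X(t) = (2*e^(t)/3 + 1/3)^8
D^4[M](t) = 1048576*e^(8*t)/6561 + 2458624*e^(7*t)/6561 + 28672*e^(6*t)/81 + 1120000*e^(5*t)/6561 + 286720*e^(4*t)/6561 + 448*e^(3*t)/81 + 1792*e^(2*t)/6561 + 16*e^(t)/6561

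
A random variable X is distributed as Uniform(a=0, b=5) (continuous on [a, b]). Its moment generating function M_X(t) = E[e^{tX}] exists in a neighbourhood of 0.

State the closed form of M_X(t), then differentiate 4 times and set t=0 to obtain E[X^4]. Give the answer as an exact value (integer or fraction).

E[X^4] = M^(4)(0) = 125

M_X(t) = (e^(5*t) - 1)/(5*t)
M^(4)(t) = (625*t^4*e^(5*t) - 500*t^3*e^(5*t) + 300*t^2*e^(5*t) - 120*t*e^(5*t) + 24*e^(5*t) - 24)/(5*t^5)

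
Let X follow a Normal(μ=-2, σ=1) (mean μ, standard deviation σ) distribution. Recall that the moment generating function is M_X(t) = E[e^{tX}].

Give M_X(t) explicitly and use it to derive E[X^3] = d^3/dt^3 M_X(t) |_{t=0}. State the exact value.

M_X(t) = e^(t^2/2 - 2*t)
M^(3)(t) = (t^3*e^(t^2/2) - 6*t^2*e^(t^2/2) + 15*t*e^(t^2/2) - 14*e^(t^2/2))*e^(-2*t)

E[X^3] = M^(3)(0) = -14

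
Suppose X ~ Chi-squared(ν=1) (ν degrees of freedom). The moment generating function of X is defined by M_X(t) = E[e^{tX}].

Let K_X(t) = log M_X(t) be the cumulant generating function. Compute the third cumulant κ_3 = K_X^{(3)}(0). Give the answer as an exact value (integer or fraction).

M_X(t) = 1/√(1 - 2*t)
K_X(t) = log M_X(t) = -log(1 - 2*t)/2
dK/dt = -1/(2*t - 1)
d^2K/dt^2 = 2/(4*t^2 - 4*t + 1)
d^3K/dt^3 = -8/(8*t^3 - 12*t^2 + 6*t - 1)

κ_3 = d^3K/dt^3 |_{t=0} = 8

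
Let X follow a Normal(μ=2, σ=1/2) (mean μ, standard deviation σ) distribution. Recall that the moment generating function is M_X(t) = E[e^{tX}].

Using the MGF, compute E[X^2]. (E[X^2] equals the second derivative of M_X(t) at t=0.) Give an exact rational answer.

M_X(t) = e^(t^2/8 + 2*t)
M^(2)(t) = t^2*e^(2*t)*e^(t^2/8)/16 + t*e^(2*t)*e^(t^2/8) + 17*e^(2*t)*e^(t^2/8)/4

E[X^2] = M^(2)(0) = 17/4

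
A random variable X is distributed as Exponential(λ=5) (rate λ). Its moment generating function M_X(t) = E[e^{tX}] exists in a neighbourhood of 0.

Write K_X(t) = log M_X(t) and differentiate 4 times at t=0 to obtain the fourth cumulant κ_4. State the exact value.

κ_4 = d^4K/dt^4 |_{t=0} = 6/625

M_X(t) = 5/(5 - t)
K_X(t) = log M_X(t) = -log(5 - t) + log(5)
dK/dt = -1/(t - 5)
d^2K/dt^2 = 1/(t^2 - 10*t + 25)
d^3K/dt^3 = -2/(t^3 - 15*t^2 + 75*t - 125)
d^4K/dt^4 = 6/(t^4 - 20*t^3 + 150*t^2 - 500*t + 625)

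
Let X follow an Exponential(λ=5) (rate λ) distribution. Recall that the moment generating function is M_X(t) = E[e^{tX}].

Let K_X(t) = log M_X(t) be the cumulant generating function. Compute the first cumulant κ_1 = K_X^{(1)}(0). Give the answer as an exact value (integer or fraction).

κ_1 = D[K](0) = 1/5

M_X(t) = 5/(5 - t)
K_X(t) = log M_X(t) = -log(5 - t) + log(5)
D[K](t) = -1/(t - 5)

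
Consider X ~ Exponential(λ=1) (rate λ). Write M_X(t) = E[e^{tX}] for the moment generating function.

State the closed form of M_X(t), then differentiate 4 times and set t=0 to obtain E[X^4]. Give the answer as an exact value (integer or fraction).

E[X^4] = M′′′′(0) = 24

M_X(t) = 1/(1 - t)
M′(t) = 1/(t^2 - 2*t + 1)
M′′(t) = -2/(t^3 - 3*t^2 + 3*t - 1)
M′′′(t) = 6/(t^4 - 4*t^3 + 6*t^2 - 4*t + 1)
M′′′′(t) = -24/(t^5 - 5*t^4 + 10*t^3 - 10*t^2 + 5*t - 1)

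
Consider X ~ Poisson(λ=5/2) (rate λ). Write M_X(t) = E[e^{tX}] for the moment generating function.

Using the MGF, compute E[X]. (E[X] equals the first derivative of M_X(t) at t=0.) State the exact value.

M_X(t) = e^(5*e^(t)/2 - 5/2)
dM/dt = 5*e^(-5/2)*e^(t)*e^(5*e^(t)/2)/2

E[X] = dM/dt |_{t=0} = 5/2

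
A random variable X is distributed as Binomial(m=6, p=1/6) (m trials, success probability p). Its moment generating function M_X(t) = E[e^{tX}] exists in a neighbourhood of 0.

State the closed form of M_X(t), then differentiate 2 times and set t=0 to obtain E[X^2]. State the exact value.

M_X(t) = (e^(t)/6 + 5/6)^6
D^2[M](t) = e^(6*t)/1296 + 125*e^(5*t)/7776 + 125*e^(4*t)/972 + 625*e^(3*t)/1296 + 3125*e^(2*t)/3888 + 3125*e^(t)/7776

E[X^2] = D^2[M](0) = 11/6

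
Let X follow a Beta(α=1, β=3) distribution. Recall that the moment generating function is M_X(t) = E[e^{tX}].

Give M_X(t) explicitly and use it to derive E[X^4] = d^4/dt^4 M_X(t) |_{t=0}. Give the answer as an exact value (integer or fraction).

E[X^4] = d^4M/dt^4 |_{t=0} = 1/35

M_X(t) = ₁F₁(1; 4; t)
dM/dt = ₁F₁(2; 5; t)/4
d^2M/dt^2 = ₁F₁(3; 6; t)/10
d^3M/dt^3 = ₁F₁(4; 7; t)/20
d^4M/dt^4 = ₁F₁(5; 8; t)/35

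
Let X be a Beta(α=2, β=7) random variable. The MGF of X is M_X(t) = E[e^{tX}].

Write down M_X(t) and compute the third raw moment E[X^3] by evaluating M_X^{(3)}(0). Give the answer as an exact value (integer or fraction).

E[X^3] = M^(3)(0) = 4/165

M_X(t) = ₁F₁(2; 9; t)
M^(3)(t) = 4*₁F₁(5; 12; t)/165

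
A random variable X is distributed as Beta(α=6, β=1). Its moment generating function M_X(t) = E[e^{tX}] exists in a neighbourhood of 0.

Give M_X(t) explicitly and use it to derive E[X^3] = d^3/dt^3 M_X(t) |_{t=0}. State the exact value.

E[X^3] = D^3[M](0) = 2/3

M_X(t) = ₁F₁(6; 7; t)
D^3[M](t) = 2*₁F₁(9; 10; t)/3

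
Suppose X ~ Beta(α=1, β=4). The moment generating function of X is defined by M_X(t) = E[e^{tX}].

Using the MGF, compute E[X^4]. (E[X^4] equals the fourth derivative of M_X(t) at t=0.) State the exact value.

M_X(t) = ₁F₁(1; 5; t)
M′(t) = ₁F₁(2; 6; t)/5
M′′(t) = ₁F₁(3; 7; t)/15
M′′′(t) = ₁F₁(4; 8; t)/35
M′′′′(t) = ₁F₁(5; 9; t)/70

E[X^4] = M′′′′(0) = 1/70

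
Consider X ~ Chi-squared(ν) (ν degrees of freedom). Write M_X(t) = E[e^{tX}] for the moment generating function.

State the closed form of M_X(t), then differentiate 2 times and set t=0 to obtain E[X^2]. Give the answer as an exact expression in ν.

M_X(t) = (1 - 2*t)^(-ν/2)
D^2[M](t) = (ν^2 + 2*ν)/(4*t^2*(1 - 2*t)^(ν/2) - 4*t*(1 - 2*t)^(ν/2) + (1 - 2*t)^(ν/2))

E[X^2] = D^2[M](0) = ν*(ν + 2)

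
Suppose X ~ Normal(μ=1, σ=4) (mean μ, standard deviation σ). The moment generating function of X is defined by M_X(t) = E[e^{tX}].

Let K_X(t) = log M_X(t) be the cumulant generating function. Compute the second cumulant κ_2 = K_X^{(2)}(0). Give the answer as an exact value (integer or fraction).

κ_2 = K′′(0) = 16

M_X(t) = e^(8*t^2 + t)
K_X(t) = log M_X(t) = 8*t^2 + t
K′(t) = 16*t + 1
K′′(t) = 16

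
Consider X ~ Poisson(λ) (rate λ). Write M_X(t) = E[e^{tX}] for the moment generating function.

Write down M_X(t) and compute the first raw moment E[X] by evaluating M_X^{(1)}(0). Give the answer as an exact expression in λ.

M_X(t) = e^(λ*(e^(t) - 1))
dM/dt = λ*e^(-λ)*e^(t)*e^(λ*e^(t))

E[X] = dM/dt |_{t=0} = λ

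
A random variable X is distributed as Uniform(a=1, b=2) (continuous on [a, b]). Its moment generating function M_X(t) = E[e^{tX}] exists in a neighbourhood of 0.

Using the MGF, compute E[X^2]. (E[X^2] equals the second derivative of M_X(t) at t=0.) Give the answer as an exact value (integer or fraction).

E[X^2] = M′′(0) = 7/3

M_X(t) = (e^(2*t) - e^(t))/t
M′(t) = (2*t*e^(2*t) - t*e^(t) - e^(2*t) + e^(t))/t^2
M′′(t) = (4*t^2*e^(2*t) - t^2*e^(t) - 4*t*e^(2*t) + 2*t*e^(t) + 2*e^(2*t) - 2*e^(t))/t^3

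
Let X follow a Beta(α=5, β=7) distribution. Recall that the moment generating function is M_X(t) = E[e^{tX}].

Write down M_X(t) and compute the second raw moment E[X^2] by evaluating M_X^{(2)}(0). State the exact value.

M_X(t) = ₁F₁(5; 12; t)
D^2[M](t) = 5*₁F₁(7; 14; t)/26

E[X^2] = D^2[M](0) = 5/26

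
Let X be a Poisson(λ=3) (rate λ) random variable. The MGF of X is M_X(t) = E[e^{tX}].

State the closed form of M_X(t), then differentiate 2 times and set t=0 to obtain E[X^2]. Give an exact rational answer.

E[X^2] = d^2M/dt^2 |_{t=0} = 12

M_X(t) = e^(3*e^(t) - 3)
dM/dt = 3*e^(-3)*e^(t)*e^(3*e^(t))
d^2M/dt^2 = (9*e^(2*t)*e^(3*e^(t)) + 3*e^(t)*e^(3*e^(t)))*e^(-3)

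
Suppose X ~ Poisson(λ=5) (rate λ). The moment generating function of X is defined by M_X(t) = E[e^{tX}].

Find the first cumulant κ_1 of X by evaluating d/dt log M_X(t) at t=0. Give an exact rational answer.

κ_1 = dK/dt |_{t=0} = 5

M_X(t) = e^(5*e^(t) - 5)
K_X(t) = log M_X(t) = 5*e^(t) - 5
dK/dt = 5*e^(t)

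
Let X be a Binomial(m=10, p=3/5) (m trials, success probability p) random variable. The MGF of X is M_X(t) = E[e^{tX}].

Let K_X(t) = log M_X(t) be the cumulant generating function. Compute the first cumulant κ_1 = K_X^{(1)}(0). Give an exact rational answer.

M_X(t) = (3*e^(t)/5 + 2/5)^10
K_X(t) = log M_X(t) = 10*log(3*e^(t)/5 + 2/5)
dK/dt = 30*e^(t)/(3*e^(t) + 2)

κ_1 = dK/dt |_{t=0} = 6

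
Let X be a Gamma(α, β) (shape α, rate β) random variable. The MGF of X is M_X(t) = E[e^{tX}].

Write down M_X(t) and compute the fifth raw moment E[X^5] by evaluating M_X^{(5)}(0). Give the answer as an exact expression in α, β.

M_X(t) = (β/(β - t))^α
dM/dt = -α*β^α*(1/(β - t))^α/(-β + t)
d^2M/dt^2 = (α^2*β^α*(1/(β - t))^α + α*β^α*(1/(β - t))^α)/(β^2 - 2*β*t + t^2)
d^3M/dt^3 = (-α^3*β^α*(1/(β - t))^α - 3*α^2*β^α*(1/(β - t))^α - 2*α*β^α*(1/(β - t))^α)/(-β^3 + 3*β^2*t - 3*β*t^2 + t^3)
d^4M/dt^4 = (α^4*β^α*(1/(β - t))^α + 6*α^3*β^α*(1/(β - t))^α + 11*α^2*β^α*(1/(β - t))^α + 6*α*β^α*(1/(β - t))^α)/(β^4 - 4*β^3*t + 6*β^2*t^2 - 4*β*t^3 + t^4)

E[X^5] = d^5M/dt^5 |_{t=0} = α*(α^4 + 10*α^3 + 35*α^2 + 50*α + 24)/β^5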